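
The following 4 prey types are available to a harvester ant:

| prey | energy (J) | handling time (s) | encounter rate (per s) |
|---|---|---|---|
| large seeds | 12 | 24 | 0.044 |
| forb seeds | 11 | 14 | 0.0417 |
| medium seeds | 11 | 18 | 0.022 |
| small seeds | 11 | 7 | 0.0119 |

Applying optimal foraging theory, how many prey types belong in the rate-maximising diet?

4

E/h in descending order: small seeds 1.57, forb seeds 0.786, medium seeds 0.611, large seeds 0.5 J/s. The optimal diet is the largest prefix of this list for which every included type satisfies E_i/h_i > R on the types above it.
Rate on top 1: 0.1208. forb seeds: 0.786 > 0.1208 → include.
Rate on top 2: 0.3537. medium seeds: 0.611 > 0.3537 → include.
Rate on top 3: 0.4031. large seeds: 0.5 > 0.4031 → include.
Optimal diet: small seeds, forb seeds, medium seeds, large seeds — 4 of 4 types.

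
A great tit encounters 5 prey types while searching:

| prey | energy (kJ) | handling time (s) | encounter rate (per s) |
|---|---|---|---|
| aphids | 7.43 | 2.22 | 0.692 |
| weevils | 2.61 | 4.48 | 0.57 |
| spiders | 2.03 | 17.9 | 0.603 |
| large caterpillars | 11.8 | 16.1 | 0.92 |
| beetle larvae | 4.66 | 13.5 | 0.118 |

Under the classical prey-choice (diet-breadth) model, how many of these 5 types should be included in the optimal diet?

Rank by E/h (kJ/s): aphids 3.35, large caterpillars 0.733, weevils 0.583, beetle larvae 0.345, spiders 0.113. Include each in turn until the next type's E/h falls below the running intake rate.
Rate on top 1: 2.027. large caterpillars: 0.733 < 2.027 → exclude; stop.
Optimal diet: aphids — 1 of 5 types.

1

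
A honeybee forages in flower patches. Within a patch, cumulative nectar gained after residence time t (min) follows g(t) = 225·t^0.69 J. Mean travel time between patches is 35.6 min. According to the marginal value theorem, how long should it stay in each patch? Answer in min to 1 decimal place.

By the marginal value theorem, leave when the instantaneous gain rate g'(t) equals the habitat-wide average g(t)/(T + t).
g'(t) = 0.69·225·t^-0.31. Setting 0.69·225·t^-0.31 = 225·t^0.69/(35.6+t) gives 0.69(35.6+t) = t, so 0.31·t = 0.69×35.6.
t* = 0.69×35.6/0.31 = 79.24 min.

79.2 min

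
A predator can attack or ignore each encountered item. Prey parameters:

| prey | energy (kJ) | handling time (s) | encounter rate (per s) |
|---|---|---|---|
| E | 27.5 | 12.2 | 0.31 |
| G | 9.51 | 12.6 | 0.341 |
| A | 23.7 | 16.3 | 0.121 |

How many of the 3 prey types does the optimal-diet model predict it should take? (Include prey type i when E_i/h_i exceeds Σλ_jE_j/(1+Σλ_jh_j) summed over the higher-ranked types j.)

Rank by E/h (kJ/s): E 2.25, A 1.45, G 0.755. Include each in turn until the next type's E/h falls below the running intake rate.
Rate on top 1: 1.783. A: 1.45 < 1.783 → exclude; stop.
Optimal diet: E — 1 of 3 types.

1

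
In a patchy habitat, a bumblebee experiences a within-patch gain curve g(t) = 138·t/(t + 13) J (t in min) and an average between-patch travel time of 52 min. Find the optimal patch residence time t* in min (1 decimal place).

26.0 min

Optimal t* satisfies g'(t*) = g(t*)/(T + t*).
g'(t) = 138·13/(t + 13)². Setting 138·13/(t+13)² = 138t/[(t+13)(52+t)] gives 13(52+t) = t(t+13), so t² = 13×52 = 676.
t* = √676 = 26 min.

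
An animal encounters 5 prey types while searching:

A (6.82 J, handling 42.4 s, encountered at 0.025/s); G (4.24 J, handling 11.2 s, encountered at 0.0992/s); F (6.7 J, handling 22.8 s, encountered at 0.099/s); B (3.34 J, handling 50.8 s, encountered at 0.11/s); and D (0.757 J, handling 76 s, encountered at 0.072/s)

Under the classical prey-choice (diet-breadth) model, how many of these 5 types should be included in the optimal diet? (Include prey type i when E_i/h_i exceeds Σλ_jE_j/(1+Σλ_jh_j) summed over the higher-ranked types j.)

2

Profitabilities (E/h, J/s): G 0.379, F 0.294, A 0.161, B 0.0657, D 0.00996. Add prey in this order while the next type's profitability exceeds the intake rate on those already taken.
Rate on top 1: 0.1992. F: 0.294 > 0.1992 → include.
Rate on top 2: 0.2481. A: 0.161 < 0.2481 → exclude; stop.
Optimal diet: G, F — 2 of 5 types.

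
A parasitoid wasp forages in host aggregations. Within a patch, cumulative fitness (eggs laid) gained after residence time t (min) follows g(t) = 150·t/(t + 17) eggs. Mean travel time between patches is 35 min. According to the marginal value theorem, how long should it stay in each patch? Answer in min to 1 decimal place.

24.4 min

Optimal t* satisfies g'(t*) = g(t*)/(T + t*).
g'(t) = 150·17/(t + 17)². Setting 150·17/(t+17)² = 150t/[(t+17)(35+t)] gives 17(35+t) = t(t+17), so t² = 17×35 = 595.
t* = √595 = 24.39 min.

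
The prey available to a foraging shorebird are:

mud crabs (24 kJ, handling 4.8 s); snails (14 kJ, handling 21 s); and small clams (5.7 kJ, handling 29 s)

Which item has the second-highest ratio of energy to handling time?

In descending order of E/h:
mud crabs: 24/4.8 = 5 kJ/s
snails: 14/21 = 0.667 kJ/s
small clams: 5.7/29 = 0.197 kJ/s

snails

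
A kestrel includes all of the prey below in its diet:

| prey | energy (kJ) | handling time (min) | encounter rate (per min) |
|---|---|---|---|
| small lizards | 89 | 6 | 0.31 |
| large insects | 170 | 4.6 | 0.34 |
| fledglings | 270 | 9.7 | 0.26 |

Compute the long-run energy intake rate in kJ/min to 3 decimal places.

22.400 kJ/min

Energy encountered per unit search time: 0.31×89 + 0.34×170 + 0.26×270 = 155.6 kJ/min.
Handling time per unit search time: 0.31×6 + 0.34×4.6 + 0.26×9.7 = 5.946.
Rate = 155.6/(1 + 5.946) = 22.4 kJ/min.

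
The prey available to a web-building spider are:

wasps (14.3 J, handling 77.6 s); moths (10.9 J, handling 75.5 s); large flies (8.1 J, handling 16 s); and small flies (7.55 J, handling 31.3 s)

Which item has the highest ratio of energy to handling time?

large flies

Profitability E/h (J/s): wasps = 14.3/77.6 = 0.184, moths = 10.9/75.5 = 0.144, large flies = 8.1/16 = 0.506, small flies = 7.55/31.3 = 0.241.
Ranked: large flies > small flies > wasps > moths.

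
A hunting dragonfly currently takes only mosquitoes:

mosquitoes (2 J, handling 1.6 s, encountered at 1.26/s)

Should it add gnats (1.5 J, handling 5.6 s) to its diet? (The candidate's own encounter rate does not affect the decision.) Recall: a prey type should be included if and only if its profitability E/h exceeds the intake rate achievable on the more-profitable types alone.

Intake rate on the current diet: R = (1.26×2) / (1 + 1.26×1.6) = 2.52/3.016 = 0.8355 J/s.
Profitability of gnats: 1.5/5.6 = 0.2679 J/s.
0.2679 < 0.8355, so adding gnats would lower the average — exclude it.

No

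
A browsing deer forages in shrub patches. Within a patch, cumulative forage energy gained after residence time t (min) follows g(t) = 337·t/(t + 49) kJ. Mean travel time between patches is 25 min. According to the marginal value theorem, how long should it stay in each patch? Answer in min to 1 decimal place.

By the marginal value theorem, leave when the instantaneous gain rate g'(t) equals the habitat-wide average g(t)/(T + t).
g'(t) = 337·49/(t + 49)². Setting 337·49/(t+49)² = 337t/[(t+49)(25+t)] gives 49(25+t) = t(t+49), so t² = 49×25 = 1225.
t* = √1225 = 35 min.

35.0 min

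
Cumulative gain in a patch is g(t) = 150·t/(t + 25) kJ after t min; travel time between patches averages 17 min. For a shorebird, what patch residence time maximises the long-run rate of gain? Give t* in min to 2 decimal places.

By the marginal value theorem, leave when the instantaneous gain rate g'(t) equals the habitat-wide average g(t)/(T + t).
g'(t) = 150·25/(t + 25)². Setting 150·25/(t+25)² = 150t/[(t+25)(17+t)] gives 25(17+t) = t(t+25), so t² = 25×17 = 425.
t* = √425 = 20.62 min.

20.62 min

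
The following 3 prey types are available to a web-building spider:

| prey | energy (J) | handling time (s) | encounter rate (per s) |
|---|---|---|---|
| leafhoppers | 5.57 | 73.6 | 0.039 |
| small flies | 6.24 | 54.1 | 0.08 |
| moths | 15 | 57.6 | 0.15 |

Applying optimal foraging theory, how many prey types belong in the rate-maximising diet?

1

E/h in descending order: moths 0.26, small flies 0.115, leafhoppers 0.0757 J/s. The optimal diet is the largest prefix of this list for which every included type satisfies E_i/h_i > R on the types above it.
Rate on top 1: 0.2334. small flies: 0.115 < 0.2334 → exclude; stop.
Optimal diet: moths — 1 of 3 types.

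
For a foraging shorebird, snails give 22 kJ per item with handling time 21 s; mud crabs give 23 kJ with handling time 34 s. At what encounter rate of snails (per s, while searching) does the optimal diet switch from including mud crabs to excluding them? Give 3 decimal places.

0.087 per s

Drop mud crabs once their profitability E₂/h₂ falls below the rate achievable on snails alone: E₂/h₂ = λE₁/(1 + λh₁).
Solve for λ: λE₁h₂ = E₂(1 + λh₁) → λ(E₁h₂ − E₂h₁) = E₂ → λ = E₂/(E₁h₂ − E₂h₁).
λ = 23/(22×34 − 23×21) = 23/265 = 0.08679 per s.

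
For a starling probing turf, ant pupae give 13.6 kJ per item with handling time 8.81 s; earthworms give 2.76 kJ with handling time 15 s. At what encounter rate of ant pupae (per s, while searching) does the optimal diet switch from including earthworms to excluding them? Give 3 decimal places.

0.015 per s

Drop earthworms once their profitability E₂/h₂ falls below the rate achievable on ant pupae alone: E₂/h₂ = λE₁/(1 + λh₁).
Solve for λ: λE₁h₂ = E₂(1 + λh₁) → λ(E₁h₂ − E₂h₁) = E₂ → λ = E₂/(E₁h₂ − E₂h₁).
λ = 2.76/(13.6×15 − 2.76×8.81) = 2.76/179.7 = 0.01536 per s.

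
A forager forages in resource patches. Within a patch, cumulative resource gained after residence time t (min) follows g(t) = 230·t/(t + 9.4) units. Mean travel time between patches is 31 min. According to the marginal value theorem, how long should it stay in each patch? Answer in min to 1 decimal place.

Maximise g(t)/(T+t): set derivative to zero → g'(t)(T+t) = g(t).
g'(t) = 230·9.4/(t + 9.4)². Setting 230·9.4/(t+9.4)² = 230t/[(t+9.4)(31+t)] gives 9.4(31+t) = t(t+9.4), so t² = 9.4×31 = 291.4.
t* = √291.4 = 17.07 min.

17.1 min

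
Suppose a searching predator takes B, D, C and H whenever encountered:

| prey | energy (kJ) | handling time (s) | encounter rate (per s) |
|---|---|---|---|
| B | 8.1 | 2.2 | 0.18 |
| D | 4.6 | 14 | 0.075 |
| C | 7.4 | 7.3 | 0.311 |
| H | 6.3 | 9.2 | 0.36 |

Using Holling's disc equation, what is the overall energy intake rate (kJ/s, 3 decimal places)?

Energy encountered per unit search time: 0.18×8.1 + 0.075×4.6 + 0.311×7.4 + 0.36×6.3 = 6.372 kJ/s.
Handling time per unit search time: 0.18×2.2 + 0.075×14 + 0.311×7.3 + 0.36×9.2 = 7.028.
Rate = 6.372/(1 + 7.028) = 0.7937 kJ/s.

0.794 kJ/s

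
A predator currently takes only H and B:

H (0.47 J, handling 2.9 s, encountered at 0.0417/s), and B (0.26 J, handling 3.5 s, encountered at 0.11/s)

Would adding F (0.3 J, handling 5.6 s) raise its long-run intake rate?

Yes

Intake rate on the current diet: R = (0.0417×0.47 + 0.11×0.26) / (1 + 0.0417×2.9 + 0.11×3.5) = 0.0482/1.506 = 0.03201 J/s.
Profitability of F: 0.3/5.6 = 0.05357 J/s.
Since 0.05357 > R, including F increases the long-run rate.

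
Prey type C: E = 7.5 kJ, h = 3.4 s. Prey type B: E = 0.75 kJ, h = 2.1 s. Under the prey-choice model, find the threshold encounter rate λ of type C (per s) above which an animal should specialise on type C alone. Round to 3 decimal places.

0.057 per s

The zero-one rule: include type B iff E₂/h₂ > λE₁/(1+λh₁). Equality gives the switch point.
λE₁h₂ = E₂ + λE₂h₁ ⇒ λ = E₂/(E₁h₂ − E₂h₁) = 0.75/(15.75 − 2.55) = 0.05682 per s.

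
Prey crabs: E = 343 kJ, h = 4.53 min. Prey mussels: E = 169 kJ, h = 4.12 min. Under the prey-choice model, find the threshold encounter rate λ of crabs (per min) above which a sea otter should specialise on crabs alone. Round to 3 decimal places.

0.261 per min

Drop mussels once their profitability E₂/h₂ falls below the rate achievable on crabs alone: E₂/h₂ = λE₁/(1 + λh₁).
Solve for λ: λE₁h₂ = E₂(1 + λh₁) → λ(E₁h₂ − E₂h₁) = E₂ → λ = E₂/(E₁h₂ − E₂h₁).
λ = 169/(343×4.12 − 169×4.53) = 169/647.6 = 0.261 per min.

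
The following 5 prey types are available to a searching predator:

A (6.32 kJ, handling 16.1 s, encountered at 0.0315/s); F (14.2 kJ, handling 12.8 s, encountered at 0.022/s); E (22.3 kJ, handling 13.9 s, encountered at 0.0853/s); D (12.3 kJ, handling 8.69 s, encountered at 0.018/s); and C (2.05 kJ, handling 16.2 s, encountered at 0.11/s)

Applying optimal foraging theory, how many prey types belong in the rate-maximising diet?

E/h in descending order: E 1.6, D 1.42, F 1.11, A 0.393, C 0.127 kJ/s. The optimal diet is the largest prefix of this list for which every included type satisfies E_i/h_i > R on the types above it.
Rate on top 1: 0.8703. D: 1.42 > 0.8703 → include.
Rate on top 2: 0.9067. F: 1.11 > 0.9067 → include.
Rate on top 3: 0.9285. A: 0.393 < 0.9285 → exclude; stop.
Optimal diet: E, D, F — 3 of 5 types.

3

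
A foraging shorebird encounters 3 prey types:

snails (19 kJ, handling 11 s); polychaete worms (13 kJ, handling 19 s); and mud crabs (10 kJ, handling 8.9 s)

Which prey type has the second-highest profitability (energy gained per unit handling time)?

In descending order of E/h:
snails: 19/11 = 1.73 kJ/s
mud crabs: 10/8.9 = 1.12 kJ/s
polychaete worms: 13/19 = 0.684 kJ/s

mud crabs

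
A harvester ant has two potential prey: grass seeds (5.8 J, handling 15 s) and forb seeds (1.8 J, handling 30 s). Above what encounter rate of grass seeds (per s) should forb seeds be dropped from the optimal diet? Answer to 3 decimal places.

Drop forb seeds once their profitability E₂/h₂ falls below the rate achievable on grass seeds alone: E₂/h₂ = λE₁/(1 + λh₁).
Solve for λ: λE₁h₂ = E₂(1 + λh₁) → λ(E₁h₂ − E₂h₁) = E₂ → λ = E₂/(E₁h₂ − E₂h₁).
λ = 1.8/(5.8×30 − 1.8×15) = 1.8/147 = 0.01224 per s.

0.012 per s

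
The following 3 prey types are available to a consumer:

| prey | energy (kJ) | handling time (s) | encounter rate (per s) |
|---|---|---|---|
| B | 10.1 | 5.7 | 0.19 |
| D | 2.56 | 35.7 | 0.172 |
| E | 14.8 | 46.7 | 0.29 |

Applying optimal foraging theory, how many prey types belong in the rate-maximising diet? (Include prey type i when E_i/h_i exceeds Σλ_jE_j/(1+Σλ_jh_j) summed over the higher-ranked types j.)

Rank by E/h (kJ/s): B 1.77, E 0.317, D 0.0717. Include each in turn until the next type's E/h falls below the running intake rate.
Rate on top 1: 0.9213. E: 0.317 < 0.9213 → exclude; stop.
Optimal diet: B — 1 of 3 types.

1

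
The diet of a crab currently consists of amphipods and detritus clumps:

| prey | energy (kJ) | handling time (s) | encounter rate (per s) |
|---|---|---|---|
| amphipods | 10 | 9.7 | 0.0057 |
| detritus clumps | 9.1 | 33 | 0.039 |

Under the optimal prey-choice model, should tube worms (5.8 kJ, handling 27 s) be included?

Intake rate on the current diet: R = (0.0057×10 + 0.039×9.1) / (1 + 0.0057×9.7 + 0.039×33) = 0.4119/2.342 = 0.1759 kJ/s.
Profitability of tube worms: 5.8/27 = 0.2148 kJ/s.
Since 0.2148 > R, including tube worms increases the long-run rate.

Yes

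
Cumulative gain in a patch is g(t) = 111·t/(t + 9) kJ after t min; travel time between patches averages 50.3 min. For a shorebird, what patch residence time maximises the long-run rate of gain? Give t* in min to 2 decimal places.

Maximise g(t)/(T+t): set derivative to zero → g'(t)(T+t) = g(t).
g'(t) = 111·9/(t + 9)². Setting 111·9/(t+9)² = 111t/[(t+9)(50.3+t)] gives 9(50.3+t) = t(t+9), so t² = 9×50.3 = 452.7.
t* = √452.7 = 21.28 min.

21.28 min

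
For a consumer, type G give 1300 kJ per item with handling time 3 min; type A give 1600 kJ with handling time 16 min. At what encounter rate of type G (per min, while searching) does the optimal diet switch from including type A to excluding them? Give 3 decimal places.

0.100 per min

Drop type A once their profitability E₂/h₂ falls below the rate achievable on type G alone: E₂/h₂ = λE₁/(1 + λh₁).
Solve for λ: λE₁h₂ = E₂(1 + λh₁) → λ(E₁h₂ − E₂h₁) = E₂ → λ = E₂/(E₁h₂ − E₂h₁).
λ = 1600/(1300×16 − 1600×3) = 1600/1.6e+04 = 0.1 per min.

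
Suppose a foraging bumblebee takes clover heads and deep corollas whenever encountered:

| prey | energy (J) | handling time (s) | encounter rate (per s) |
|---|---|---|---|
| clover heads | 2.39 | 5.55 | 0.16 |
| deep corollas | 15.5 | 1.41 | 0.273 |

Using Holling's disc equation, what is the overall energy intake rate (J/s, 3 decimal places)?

Energy encountered per unit search time: 0.16×2.39 + 0.273×15.5 = 4.614 J/s.
Handling time per unit search time: 0.16×5.55 + 0.273×1.41 = 1.273.
Rate = 4.614/(1 + 1.273) = 2.03 J/s.

2.030 J/s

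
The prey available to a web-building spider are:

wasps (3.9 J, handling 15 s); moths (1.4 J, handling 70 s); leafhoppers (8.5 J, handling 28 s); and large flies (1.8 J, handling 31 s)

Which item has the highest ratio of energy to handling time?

leafhoppers

Profitability E/h (J/s): wasps = 3.9/15 = 0.26, moths = 1.4/70 = 0.02, leafhoppers = 8.5/28 = 0.304, large flies = 1.8/31 = 0.0581.
Ranked: leafhoppers > wasps > large flies > moths.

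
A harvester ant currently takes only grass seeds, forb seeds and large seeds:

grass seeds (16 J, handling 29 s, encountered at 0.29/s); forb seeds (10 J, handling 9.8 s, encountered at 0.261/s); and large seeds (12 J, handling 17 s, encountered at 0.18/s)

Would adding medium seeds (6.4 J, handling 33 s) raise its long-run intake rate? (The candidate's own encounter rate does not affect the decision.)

No

Current rate: (0.29×16 + 0.261×10 + 0.18×12)/(1 + 0.29×29 + 0.261×9.8 + 0.18×17) = 0.6262 J/s.
Profitability of medium seeds: 6.4/33 = 0.1939 J/s.
0.1939 < 0.6262, so adding medium seeds would lower the average — exclude it.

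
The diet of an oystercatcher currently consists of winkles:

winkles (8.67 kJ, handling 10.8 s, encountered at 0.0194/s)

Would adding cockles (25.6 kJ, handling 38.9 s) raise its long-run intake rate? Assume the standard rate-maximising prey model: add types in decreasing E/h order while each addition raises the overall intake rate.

Current rate: (0.0194×8.67)/(1 + 0.0194×10.8) = 0.1391 kJ/s.
Profitability of cockles: 25.6/38.9 = 0.6581 kJ/s.
Since 0.6581 > R, including cockles increases the long-run rate.

Yes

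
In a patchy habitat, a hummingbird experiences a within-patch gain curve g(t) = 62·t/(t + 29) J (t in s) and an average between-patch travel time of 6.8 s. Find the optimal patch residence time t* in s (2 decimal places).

14.04 s

Maximise g(t)/(T+t): set derivative to zero → g'(t)(T+t) = g(t).
g'(t) = 62·29/(t + 29)². Setting 62·29/(t+29)² = 62t/[(t+29)(6.8+t)] gives 29(6.8+t) = t(t+29), so t² = 29×6.8 = 197.2.
t* = √197.2 = 14.04 s.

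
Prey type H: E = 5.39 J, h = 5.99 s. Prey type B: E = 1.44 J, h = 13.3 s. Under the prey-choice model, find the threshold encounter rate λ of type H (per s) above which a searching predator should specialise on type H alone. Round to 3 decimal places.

0.023 per s

Drop type B once their profitability E₂/h₂ falls below the rate achievable on type H alone: E₂/h₂ = λE₁/(1 + λh₁).
Solve for λ: λE₁h₂ = E₂(1 + λh₁) → λ(E₁h₂ − E₂h₁) = E₂ → λ = E₂/(E₁h₂ − E₂h₁).
λ = 1.44/(5.39×13.3 − 1.44×5.99) = 1.44/63.06 = 0.02283 per s.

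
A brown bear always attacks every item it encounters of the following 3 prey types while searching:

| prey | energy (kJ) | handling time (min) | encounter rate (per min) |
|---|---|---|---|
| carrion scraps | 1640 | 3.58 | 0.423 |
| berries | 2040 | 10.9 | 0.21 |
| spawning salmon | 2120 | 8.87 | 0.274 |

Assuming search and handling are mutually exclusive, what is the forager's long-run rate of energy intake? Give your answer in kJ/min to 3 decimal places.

Energy encountered per unit search time: 0.423×1640 + 0.21×2040 + 0.274×2120 = 1703 kJ/min.
Handling time per unit search time: 0.423×3.58 + 0.21×10.9 + 0.274×8.87 = 6.234.
Rate = 1703/(1 + 6.234) = 235.4 kJ/min.

235.425 kJ/min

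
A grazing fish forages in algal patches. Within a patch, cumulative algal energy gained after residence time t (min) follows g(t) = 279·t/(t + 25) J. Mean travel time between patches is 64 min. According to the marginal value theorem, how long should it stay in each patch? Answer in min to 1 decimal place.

40.0 min

Maximise g(t)/(T+t): set derivative to zero → g'(t)(T+t) = g(t).
g'(t) = 279·25/(t + 25)². Setting 279·25/(t+25)² = 279t/[(t+25)(64+t)] gives 25(64+t) = t(t+25), so t² = 25×64 = 1600.
t* = √1600 = 40 min.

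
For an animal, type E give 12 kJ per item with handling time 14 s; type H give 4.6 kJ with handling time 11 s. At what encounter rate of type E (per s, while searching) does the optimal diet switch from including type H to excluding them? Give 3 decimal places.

0.068 per s

At the threshold, the rate on type E alone equals the profitability of type H: λ·12/(1 + λ·14) = 4.6/11 = 0.4182.
Rearranging, λ(12 − 0.4182×14) = 0.4182, so λ = 0.4182/6.145 = 0.06805 per s.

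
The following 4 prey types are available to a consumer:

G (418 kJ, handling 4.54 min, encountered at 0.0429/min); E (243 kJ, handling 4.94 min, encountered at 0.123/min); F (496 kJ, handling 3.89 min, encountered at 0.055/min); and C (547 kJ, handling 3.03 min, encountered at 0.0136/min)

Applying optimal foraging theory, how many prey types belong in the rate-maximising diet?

4

E/h in descending order: C 181, F 128, G 92.1, E 49.2 kJ/min. The optimal diet is the largest prefix of this list for which every included type satisfies E_i/h_i > R on the types above it.
Rate on top 1: 7.145. F: 128 > 7.145 → include.
Rate on top 2: 27.66. G: 92.1 > 27.66 → include.
Rate on top 3: 36.31. E: 49.2 > 36.31 → include.
Optimal diet: C, F, G, E — 4 of 4 types.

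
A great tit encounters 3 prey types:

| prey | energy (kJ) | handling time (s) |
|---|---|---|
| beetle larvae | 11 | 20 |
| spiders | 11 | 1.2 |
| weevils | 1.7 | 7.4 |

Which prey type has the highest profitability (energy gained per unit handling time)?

In descending order of E/h:
spiders: 11/1.2 = 9.17 kJ/s
beetle larvae: 11/20 = 0.55 kJ/s
weevils: 1.7/7.4 = 0.23 kJ/s

spiders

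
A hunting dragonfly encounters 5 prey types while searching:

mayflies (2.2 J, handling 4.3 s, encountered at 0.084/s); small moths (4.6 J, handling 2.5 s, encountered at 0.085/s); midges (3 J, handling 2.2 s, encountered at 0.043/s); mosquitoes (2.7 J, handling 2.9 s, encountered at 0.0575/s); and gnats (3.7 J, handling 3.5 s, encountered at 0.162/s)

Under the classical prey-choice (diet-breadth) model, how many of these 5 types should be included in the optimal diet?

4

Rank by E/h (J/s): small moths 1.84, midges 1.36, gnats 1.06, mosquitoes 0.931, mayflies 0.512. Include each in turn until the next type's E/h falls below the running intake rate.
Rate on top 1: 0.3225. midges: 1.36 > 0.3225 → include.
Rate on top 2: 0.3978. gnats: 1.06 > 0.3978 → include.
Rate on top 3: 0.5973. mosquitoes: 0.931 > 0.5973 → include.
Rate on top 4: 0.6246. mayflies: 0.512 < 0.6246 → exclude; stop.
Optimal diet: small moths, midges, gnats, mosquitoes — 4 of 5 types.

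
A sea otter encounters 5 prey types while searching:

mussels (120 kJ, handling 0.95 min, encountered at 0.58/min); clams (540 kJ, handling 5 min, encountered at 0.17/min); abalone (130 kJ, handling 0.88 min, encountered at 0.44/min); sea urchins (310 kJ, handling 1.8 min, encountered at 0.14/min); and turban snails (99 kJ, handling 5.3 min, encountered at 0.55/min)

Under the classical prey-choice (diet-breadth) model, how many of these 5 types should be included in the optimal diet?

4

E/h in descending order: sea urchins 172, abalone 148, mussels 126, clams 108, turban snails 18.7 kJ/min. The optimal diet is the largest prefix of this list for which every included type satisfies E_i/h_i > R on the types above it.
Rate on top 1: 34.66. abalone: 148 > 34.66 → include.
Rate on top 2: 61.37. mussels: 126 > 61.37 → include.
Rate on top 3: 77.71. clams: 108 > 77.71 → include.
Rate on top 4: 86.18. turban snails: 18.7 < 86.18 → exclude; stop.
Optimal diet: sea urchins, abalone, mussels, clams — 4 of 5 types.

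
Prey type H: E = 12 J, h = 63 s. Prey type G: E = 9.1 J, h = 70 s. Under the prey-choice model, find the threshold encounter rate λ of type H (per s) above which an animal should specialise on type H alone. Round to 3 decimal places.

Drop type G once their profitability E₂/h₂ falls below the rate achievable on type H alone: E₂/h₂ = λE₁/(1 + λh₁).
Solve for λ: λE₁h₂ = E₂(1 + λh₁) → λ(E₁h₂ − E₂h₁) = E₂ → λ = E₂/(E₁h₂ − E₂h₁).
λ = 9.1/(12×70 − 9.1×63) = 9.1/266.7 = 0.03412 per s.

0.034 per s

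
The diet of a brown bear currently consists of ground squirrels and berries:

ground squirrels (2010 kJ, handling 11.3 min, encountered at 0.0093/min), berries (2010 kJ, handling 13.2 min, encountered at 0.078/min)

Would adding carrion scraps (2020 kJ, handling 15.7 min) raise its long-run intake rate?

Yes

Current rate: (0.0093×2010 + 0.078×2010)/(1 + 0.0093×11.3 + 0.078×13.2) = 82.2 kJ/min.
carrion scraps: E/h = 2020/15.7 = 128.7 kJ/min.
Since 128.7 > R, including carrion scraps increases the long-run rate.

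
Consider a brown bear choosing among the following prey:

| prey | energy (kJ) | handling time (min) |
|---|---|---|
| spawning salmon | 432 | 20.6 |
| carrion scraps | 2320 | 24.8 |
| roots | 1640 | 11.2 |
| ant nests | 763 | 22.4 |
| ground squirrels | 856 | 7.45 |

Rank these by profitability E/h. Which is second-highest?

ground squirrels

In descending order of E/h:
roots: 1640/11.2 = 146 kJ/min
ground squirrels: 856/7.45 = 115 kJ/min
carrion scraps: 2320/24.8 = 93.5 kJ/min
ant nests: 763/22.4 = 34.1 kJ/min
spawning salmon: 432/20.6 = 21 kJ/min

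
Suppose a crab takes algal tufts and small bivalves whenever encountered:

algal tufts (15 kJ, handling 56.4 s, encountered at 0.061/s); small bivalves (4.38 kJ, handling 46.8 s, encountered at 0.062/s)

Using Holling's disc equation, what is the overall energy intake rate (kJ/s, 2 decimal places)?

0.16 kJ/s

R = Σλ_iE_i / (1 + Σλ_ih_i)
Numerator: 0.061×15 + 0.062×4.38 = 1.187
Denominator: 1 + 0.061×56.4 + 0.062×46.8 = 7.342
R = 1.187/7.342 = 0.1616 kJ/s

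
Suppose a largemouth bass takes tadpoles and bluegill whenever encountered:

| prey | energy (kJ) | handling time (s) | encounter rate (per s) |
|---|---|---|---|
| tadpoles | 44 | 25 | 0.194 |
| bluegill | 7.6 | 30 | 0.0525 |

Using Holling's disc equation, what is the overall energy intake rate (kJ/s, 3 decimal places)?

R = (0.194×44 + 0.0525×7.6) / (1 + 0.194×25 + 0.0525×30) = 8.935/7.425 = 1.203 kJ/s.

1.203 kJ/s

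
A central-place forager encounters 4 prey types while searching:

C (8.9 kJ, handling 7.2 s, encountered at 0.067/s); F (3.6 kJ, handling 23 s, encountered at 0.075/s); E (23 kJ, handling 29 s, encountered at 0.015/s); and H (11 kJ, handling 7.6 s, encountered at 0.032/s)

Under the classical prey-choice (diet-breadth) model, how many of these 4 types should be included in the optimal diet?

Rank by E/h (kJ/s): H 1.45, C 1.24, E 0.793, F 0.157. Include each in turn until the next type's E/h falls below the running intake rate.
Rate on top 1: 0.2831. C: 1.24 > 0.2831 → include.
Rate on top 2: 0.5495. E: 0.793 > 0.5495 → include.
Rate on top 3: 0.5986. F: 0.157 < 0.5986 → exclude; stop.
Optimal diet: H, C, E — 3 of 4 types.

3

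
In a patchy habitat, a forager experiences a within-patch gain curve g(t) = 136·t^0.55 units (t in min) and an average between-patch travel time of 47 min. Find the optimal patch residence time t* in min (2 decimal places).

57.44 min

By the marginal value theorem, leave when the instantaneous gain rate g'(t) equals the habitat-wide average g(t)/(T + t).
g'(t) = 0.55·136·t^-0.45. Setting 0.55·136·t^-0.45 = 136·t^0.55/(47+t) gives 0.55(47+t) = t, so 0.45·t = 0.55×47.
t* = 0.55×47/0.45 = 57.44 min.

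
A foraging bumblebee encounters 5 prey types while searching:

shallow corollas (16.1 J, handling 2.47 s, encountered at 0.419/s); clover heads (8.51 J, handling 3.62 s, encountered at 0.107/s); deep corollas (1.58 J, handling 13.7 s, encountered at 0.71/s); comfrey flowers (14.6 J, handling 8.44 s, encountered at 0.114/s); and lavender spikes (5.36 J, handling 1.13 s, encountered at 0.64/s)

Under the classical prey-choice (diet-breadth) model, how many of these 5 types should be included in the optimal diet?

2

Rank by E/h (J/s): shallow corollas 6.52, lavender spikes 4.74, clover heads 2.35, comfrey flowers 1.73, deep corollas 0.115. Include each in turn until the next type's E/h falls below the running intake rate.
Rate on top 1: 3.315. lavender spikes: 4.74 > 3.315 → include.
Rate on top 2: 3.69. clover heads: 2.35 < 3.69 → exclude; stop.
Optimal diet: shallow corollas, lavender spikes — 2 of 5 types.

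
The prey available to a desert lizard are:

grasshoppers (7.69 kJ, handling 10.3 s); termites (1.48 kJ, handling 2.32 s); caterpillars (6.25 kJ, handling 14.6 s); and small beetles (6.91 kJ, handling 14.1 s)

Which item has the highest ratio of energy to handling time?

grasshoppers

In descending order of E/h:
grasshoppers: 7.69/10.3 = 0.747 kJ/s
termites: 1.48/2.32 = 0.638 kJ/s
small beetles: 6.91/14.1 = 0.49 kJ/s
caterpillars: 6.25/14.6 = 0.428 kJ/s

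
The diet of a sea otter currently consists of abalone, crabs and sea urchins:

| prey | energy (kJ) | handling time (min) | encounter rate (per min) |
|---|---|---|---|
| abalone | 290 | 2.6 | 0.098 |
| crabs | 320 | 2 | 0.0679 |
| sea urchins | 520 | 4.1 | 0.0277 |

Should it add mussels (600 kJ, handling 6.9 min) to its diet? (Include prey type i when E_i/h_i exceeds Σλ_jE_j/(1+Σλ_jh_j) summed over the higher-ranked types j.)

Yes

Current rate: (0.098×290 + 0.0679×320 + 0.0277×520)/(1 + 0.098×2.6 + 0.0679×2 + 0.0277×4.1) = 42.92 kJ/min.
mussels: E/h = 600/6.9 = 86.96 kJ/min.
Since 86.96 > R, including mussels increases the long-run rate.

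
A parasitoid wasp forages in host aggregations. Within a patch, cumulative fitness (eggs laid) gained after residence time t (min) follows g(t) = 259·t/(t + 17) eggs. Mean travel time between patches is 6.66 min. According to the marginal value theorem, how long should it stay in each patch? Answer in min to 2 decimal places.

Maximise g(t)/(T+t): set derivative to zero → g'(t)(T+t) = g(t).
g'(t) = 259·17/(t + 17)². Setting 259·17/(t+17)² = 259t/[(t+17)(6.66+t)] gives 17(6.66+t) = t(t+17), so t² = 17×6.66 = 113.2.
t* = √113.2 = 10.64 min.

10.64 min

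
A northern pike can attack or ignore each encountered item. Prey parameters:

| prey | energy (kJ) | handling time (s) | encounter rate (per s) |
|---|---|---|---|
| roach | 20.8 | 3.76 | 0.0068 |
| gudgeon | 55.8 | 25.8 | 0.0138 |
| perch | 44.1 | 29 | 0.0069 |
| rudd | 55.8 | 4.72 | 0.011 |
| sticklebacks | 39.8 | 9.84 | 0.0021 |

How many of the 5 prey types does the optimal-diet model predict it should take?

5

E/h in descending order: rudd 11.8, roach 5.53, sticklebacks 4.04, gudgeon 2.16, perch 1.52 kJ/s. The optimal diet is the largest prefix of this list for which every included type satisfies E_i/h_i > R on the types above it.
Rate on top 1: 0.5835. roach: 5.53 > 0.5835 → include.
Rate on top 2: 0.7009. sticklebacks: 4.04 > 0.7009 → include.
Rate on top 3: 0.7638. gudgeon: 2.16 > 0.7638 → include.
Rate on top 4: 1.106. perch: 1.52 > 1.106 → include.
Optimal diet: rudd, roach, sticklebacks, gudgeon, perch — 5 of 5 types.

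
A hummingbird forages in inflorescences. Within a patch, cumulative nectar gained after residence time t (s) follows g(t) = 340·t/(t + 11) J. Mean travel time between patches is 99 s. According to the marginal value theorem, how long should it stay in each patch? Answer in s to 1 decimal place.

By the marginal value theorem, leave when the instantaneous gain rate g'(t) equals the habitat-wide average g(t)/(T + t).
g'(t) = 340·11/(t + 11)². Setting 340·11/(t+11)² = 340t/[(t+11)(99+t)] gives 11(99+t) = t(t+11), so t² = 11×99 = 1089.
t* = √1089 = 33 s.

33.0 s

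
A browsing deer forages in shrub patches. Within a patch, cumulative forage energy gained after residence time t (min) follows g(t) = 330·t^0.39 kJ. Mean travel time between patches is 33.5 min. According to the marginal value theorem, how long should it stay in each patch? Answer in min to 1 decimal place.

21.4 min

By the marginal value theorem, leave when the instantaneous gain rate g'(t) equals the habitat-wide average g(t)/(T + t).
g'(t) = 0.39·330·t^-0.61. Setting 0.39·330·t^-0.61 = 330·t^0.39/(33.5+t) gives 0.39(33.5+t) = t, so 0.61·t = 0.39×33.5.
t* = 0.39×33.5/0.61 = 21.42 min.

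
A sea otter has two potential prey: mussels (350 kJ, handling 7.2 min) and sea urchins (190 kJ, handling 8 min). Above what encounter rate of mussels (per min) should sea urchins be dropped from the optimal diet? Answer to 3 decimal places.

At the threshold, the rate on mussels alone equals the profitability of sea urchins: λ·350/(1 + λ·7.2) = 190/8 = 23.75.
Rearranging, λ(350 − 23.75×7.2) = 23.75, so λ = 23.75/179 = 0.1327 per min.

0.133 per min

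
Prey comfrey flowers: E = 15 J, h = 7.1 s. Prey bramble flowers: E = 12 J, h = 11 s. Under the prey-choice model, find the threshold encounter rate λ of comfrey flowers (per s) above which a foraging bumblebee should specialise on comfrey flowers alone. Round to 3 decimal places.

0.150 per s

Drop bramble flowers once their profitability E₂/h₂ falls below the rate achievable on comfrey flowers alone: E₂/h₂ = λE₁/(1 + λh₁).
Solve for λ: λE₁h₂ = E₂(1 + λh₁) → λ(E₁h₂ − E₂h₁) = E₂ → λ = E₂/(E₁h₂ − E₂h₁).
λ = 12/(15×11 − 12×7.1) = 12/79.8 = 0.1504 per s.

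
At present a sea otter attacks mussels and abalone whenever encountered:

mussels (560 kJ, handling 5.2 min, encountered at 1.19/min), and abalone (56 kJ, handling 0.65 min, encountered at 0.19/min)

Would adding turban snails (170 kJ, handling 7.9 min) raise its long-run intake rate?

Intake rate on the current diet: R = (1.19×560 + 0.19×56) / (1 + 1.19×5.2 + 0.19×0.65) = 677/7.311 = 92.6 kJ/min.
Profitability of turban snails: 170/7.9 = 21.52 kJ/min.
Since 21.52 < R, time spent handling turban snails is better spent searching.

No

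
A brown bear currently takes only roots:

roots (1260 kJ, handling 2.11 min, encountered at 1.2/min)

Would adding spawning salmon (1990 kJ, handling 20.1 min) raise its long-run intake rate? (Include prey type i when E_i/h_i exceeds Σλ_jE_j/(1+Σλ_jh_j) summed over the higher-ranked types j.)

No

Current rate: (1.2×1260)/(1 + 1.2×2.11) = 428.1 kJ/min.
spawning salmon: E/h = 1990/20.1 = 99 kJ/min.
Since 99 < R, time spent handling spawning salmon is better spent searching.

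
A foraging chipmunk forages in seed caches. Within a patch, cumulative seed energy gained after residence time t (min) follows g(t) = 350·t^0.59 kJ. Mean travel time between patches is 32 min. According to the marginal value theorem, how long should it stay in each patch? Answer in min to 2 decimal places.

46.05 min

By the marginal value theorem, leave when the instantaneous gain rate g'(t) equals the habitat-wide average g(t)/(T + t).
g'(t) = 0.59·350·t^-0.41. Setting 0.59·350·t^-0.41 = 350·t^0.59/(32+t) gives 0.59(32+t) = t, so 0.41·t = 0.59×32.
t* = 0.59×32/0.41 = 46.05 min.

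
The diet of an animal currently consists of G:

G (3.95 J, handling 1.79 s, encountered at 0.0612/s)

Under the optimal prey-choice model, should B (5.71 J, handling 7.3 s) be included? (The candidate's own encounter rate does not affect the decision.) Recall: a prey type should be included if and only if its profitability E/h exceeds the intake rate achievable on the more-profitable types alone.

Yes

On G alone, R = ΣλE/(1+Σλh) = 0.2417/1.11 = 0.2179 J/s.
B: E/h = 5.71/7.3 = 0.7822 J/s.
Since 0.7822 > R, including B increases the long-run rate.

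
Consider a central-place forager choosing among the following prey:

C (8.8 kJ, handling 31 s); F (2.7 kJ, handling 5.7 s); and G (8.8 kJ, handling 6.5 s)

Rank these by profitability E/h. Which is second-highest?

F

Profitability E/h (kJ/s): C = 8.8/31 = 0.284, F = 2.7/5.7 = 0.474, G = 8.8/6.5 = 1.35.
Ranked: G > F > C.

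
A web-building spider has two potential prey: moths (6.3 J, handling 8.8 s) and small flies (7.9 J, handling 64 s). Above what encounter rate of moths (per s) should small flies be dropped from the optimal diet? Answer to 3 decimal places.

0.024 per s

Drop small flies once their profitability E₂/h₂ falls below the rate achievable on moths alone: E₂/h₂ = λE₁/(1 + λh₁).
Solve for λ: λE₁h₂ = E₂(1 + λh₁) → λ(E₁h₂ − E₂h₁) = E₂ → λ = E₂/(E₁h₂ − E₂h₁).
λ = 7.9/(6.3×64 − 7.9×8.8) = 7.9/333.7 = 0.02368 per s.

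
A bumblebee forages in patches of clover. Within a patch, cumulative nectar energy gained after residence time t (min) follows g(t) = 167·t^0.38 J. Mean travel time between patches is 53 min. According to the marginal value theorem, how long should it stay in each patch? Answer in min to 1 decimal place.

Optimal t* satisfies g'(t*) = g(t*)/(T + t*).
g'(t) = 0.38·167·t^-0.62. Setting 0.38·167·t^-0.62 = 167·t^0.38/(53+t) gives 0.38(53+t) = t, so 0.62·t = 0.38×53.
t* = 0.38×53/0.62 = 32.48 min.

32.5 min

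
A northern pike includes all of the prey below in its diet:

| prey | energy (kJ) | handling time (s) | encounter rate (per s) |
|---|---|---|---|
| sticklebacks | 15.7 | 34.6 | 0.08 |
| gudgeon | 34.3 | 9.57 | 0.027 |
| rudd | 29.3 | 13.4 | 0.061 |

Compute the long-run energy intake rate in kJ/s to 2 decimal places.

R = Σλ_iE_i / (1 + Σλ_ih_i)
Numerator: 0.08×15.7 + 0.027×34.3 + 0.061×29.3 = 3.969
Denominator: 1 + 0.08×34.6 + 0.027×9.57 + 0.061×13.4 = 4.844
R = 3.969/4.844 = 0.8195 kJ/s

0.82 kJ/s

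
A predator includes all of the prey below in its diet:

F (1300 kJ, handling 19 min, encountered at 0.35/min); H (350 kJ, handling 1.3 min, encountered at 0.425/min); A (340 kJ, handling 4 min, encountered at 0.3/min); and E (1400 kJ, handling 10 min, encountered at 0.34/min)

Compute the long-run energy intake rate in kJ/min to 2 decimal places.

92.31 kJ/min

R = Σλ_iE_i / (1 + Σλ_ih_i)
Numerator: 0.35×1300 + 0.425×350 + 0.3×340 + 0.34×1400 = 1182
Denominator: 1 + 0.35×19 + 0.425×1.3 + 0.3×4 + 0.34×10 = 12.8
R = 1182/12.8 = 92.31 kJ/min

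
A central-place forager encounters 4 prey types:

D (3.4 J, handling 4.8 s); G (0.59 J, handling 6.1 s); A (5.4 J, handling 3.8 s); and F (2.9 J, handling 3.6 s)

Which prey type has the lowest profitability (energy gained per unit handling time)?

G

Profitability E/h (J/s): D = 3.4/4.8 = 0.708, G = 0.59/6.1 = 0.0967, A = 5.4/3.8 = 1.42, F = 2.9/3.6 = 0.806.
Ranked: A > F > D > G.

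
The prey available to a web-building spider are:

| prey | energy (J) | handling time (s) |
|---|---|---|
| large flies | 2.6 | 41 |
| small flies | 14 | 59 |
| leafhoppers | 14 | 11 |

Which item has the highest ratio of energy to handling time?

leafhoppers

In descending order of E/h:
leafhoppers: 14/11 = 1.27 J/s
small flies: 14/59 = 0.237 J/s
large flies: 2.6/41 = 0.0634 J/s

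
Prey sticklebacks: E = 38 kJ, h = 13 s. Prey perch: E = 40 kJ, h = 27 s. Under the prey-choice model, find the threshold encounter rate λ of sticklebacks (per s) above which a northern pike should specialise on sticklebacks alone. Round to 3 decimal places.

Drop perch once their profitability E₂/h₂ falls below the rate achievable on sticklebacks alone: E₂/h₂ = λE₁/(1 + λh₁).
Solve for λ: λE₁h₂ = E₂(1 + λh₁) → λ(E₁h₂ − E₂h₁) = E₂ → λ = E₂/(E₁h₂ − E₂h₁).
λ = 40/(38×27 − 40×13) = 40/506 = 0.07905 per s.

0.079 per s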